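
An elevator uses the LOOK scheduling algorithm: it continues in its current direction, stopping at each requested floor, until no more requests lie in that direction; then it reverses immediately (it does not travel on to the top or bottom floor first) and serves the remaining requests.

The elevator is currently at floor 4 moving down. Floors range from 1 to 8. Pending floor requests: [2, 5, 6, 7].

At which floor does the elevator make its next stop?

Answer: 2

Derivation:
Current floor: 4, direction: down
Requests above: [5, 6, 7]
Requests below: [2]
Moving down and requests lie below → nearest below is max([2]) = 2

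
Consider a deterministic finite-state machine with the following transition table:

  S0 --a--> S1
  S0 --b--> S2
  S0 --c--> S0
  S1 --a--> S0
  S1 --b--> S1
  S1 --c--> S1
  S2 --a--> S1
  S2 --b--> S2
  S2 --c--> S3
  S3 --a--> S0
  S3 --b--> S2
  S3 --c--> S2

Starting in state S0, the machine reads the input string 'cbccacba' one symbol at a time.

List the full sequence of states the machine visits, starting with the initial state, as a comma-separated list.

Answer: S0, S0, S2, S3, S2, S1, S1, S1, S0

Derivation:
Start: S0
  read 'c': S0 --c--> S0
  read 'b': S0 --b--> S2
  read 'c': S2 --c--> S3
  read 'c': S3 --c--> S2
  read 'a': S2 --a--> S1
  read 'c': S1 --c--> S1
  read 'b': S1 --b--> S1
  read 'a': S1 --a--> S0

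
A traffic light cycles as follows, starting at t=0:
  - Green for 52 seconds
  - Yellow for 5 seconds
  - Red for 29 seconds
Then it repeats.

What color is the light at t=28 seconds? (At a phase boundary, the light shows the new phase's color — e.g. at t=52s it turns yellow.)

Answer: green

Derivation:
Cycle length = 52 + 5 + 29 = 86s
t = 28, phase_t = 28 mod 86 = 28
28 < 52 (green end) → GREEN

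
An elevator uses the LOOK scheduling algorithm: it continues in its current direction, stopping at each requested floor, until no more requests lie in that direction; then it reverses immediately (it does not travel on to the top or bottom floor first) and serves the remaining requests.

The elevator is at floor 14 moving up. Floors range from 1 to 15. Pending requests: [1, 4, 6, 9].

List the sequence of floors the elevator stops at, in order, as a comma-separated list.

Current: 14, moving UP
Serve above first (ascending): []
Then reverse, serve below (descending): [9, 6, 4, 1]

Answer: 9, 6, 4, 1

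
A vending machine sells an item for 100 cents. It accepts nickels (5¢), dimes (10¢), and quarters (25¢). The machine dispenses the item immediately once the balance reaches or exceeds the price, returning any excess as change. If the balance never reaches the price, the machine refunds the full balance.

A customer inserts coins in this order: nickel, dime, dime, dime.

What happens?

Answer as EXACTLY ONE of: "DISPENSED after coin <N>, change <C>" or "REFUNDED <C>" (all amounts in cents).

Answer: REFUNDED 35

Derivation:
Price: 100¢
Coin 1 (nickel, 5¢): balance = 5¢
Coin 2 (dime, 10¢): balance = 15¢
Coin 3 (dime, 10¢): balance = 25¢
Coin 4 (dime, 10¢): balance = 35¢
All coins inserted, balance 35¢ < price 100¢ → REFUND 35¢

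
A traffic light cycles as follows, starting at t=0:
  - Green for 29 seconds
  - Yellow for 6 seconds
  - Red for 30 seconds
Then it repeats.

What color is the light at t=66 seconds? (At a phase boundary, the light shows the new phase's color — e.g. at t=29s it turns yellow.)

Cycle length = 29 + 6 + 30 = 65s
t = 66, phase_t = 66 mod 65 = 1
1 < 29 (green end) → GREEN

Answer: green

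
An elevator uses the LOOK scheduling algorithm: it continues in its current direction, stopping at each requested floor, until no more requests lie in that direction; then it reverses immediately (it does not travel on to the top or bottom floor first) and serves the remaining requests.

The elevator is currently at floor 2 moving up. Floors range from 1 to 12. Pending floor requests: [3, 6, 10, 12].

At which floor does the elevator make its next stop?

Current floor: 2, direction: up
Requests above: [3, 6, 10, 12]
Requests below: []
Moving up and requests lie above → nearest above is min([3, 6, 10, 12]) = 3

Answer: 3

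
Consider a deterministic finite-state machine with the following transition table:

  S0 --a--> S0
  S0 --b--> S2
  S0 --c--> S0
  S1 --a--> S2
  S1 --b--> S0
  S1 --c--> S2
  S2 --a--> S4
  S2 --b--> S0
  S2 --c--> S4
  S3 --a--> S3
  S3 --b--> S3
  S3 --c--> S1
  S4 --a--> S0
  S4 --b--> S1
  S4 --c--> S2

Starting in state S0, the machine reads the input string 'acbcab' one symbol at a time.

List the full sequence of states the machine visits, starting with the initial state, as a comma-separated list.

Answer: S0, S0, S0, S2, S4, S0, S2

Derivation:
Start: S0
  read 'a': S0 --a--> S0
  read 'c': S0 --c--> S0
  read 'b': S0 --b--> S2
  read 'c': S2 --c--> S4
  read 'a': S4 --a--> S0
  read 'b': S0 --b--> S2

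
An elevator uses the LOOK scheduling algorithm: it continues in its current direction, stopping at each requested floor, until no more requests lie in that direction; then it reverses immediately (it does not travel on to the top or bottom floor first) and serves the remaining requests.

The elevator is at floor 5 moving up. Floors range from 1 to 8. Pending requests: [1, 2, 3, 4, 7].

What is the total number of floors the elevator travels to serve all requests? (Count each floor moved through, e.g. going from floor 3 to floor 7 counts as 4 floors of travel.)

Answer: 8

Derivation:
Start at floor 5 moving up, LOOK stop order: [7, 4, 3, 2, 1]
  5 → 7: |7-5| = 2, total = 2
  7 → 4: |4-7| = 3, total = 5
  4 → 3: |3-4| = 1, total = 6
  3 → 2: |2-3| = 1, total = 7
  2 → 1: |1-2| = 1, total = 8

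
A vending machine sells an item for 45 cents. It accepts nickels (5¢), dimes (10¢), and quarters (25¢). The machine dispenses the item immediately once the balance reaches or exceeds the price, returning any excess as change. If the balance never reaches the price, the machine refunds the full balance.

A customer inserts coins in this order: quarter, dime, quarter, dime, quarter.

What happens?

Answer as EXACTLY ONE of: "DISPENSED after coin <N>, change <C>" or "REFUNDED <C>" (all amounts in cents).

Answer: DISPENSED after coin 3, change 15

Derivation:
Price: 45¢
Coin 1 (quarter, 25¢): balance = 25¢
Coin 2 (dime, 10¢): balance = 35¢
Coin 3 (quarter, 25¢): balance = 60¢
  → balance >= price → DISPENSE, change = 60 - 45 = 15¢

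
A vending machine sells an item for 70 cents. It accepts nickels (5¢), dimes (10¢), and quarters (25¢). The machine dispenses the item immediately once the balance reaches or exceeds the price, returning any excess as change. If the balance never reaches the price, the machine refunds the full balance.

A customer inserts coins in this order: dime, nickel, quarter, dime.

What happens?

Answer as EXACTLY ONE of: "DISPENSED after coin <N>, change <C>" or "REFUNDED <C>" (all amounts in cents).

Price: 70¢
Coin 1 (dime, 10¢): balance = 10¢
Coin 2 (nickel, 5¢): balance = 15¢
Coin 3 (quarter, 25¢): balance = 40¢
Coin 4 (dime, 10¢): balance = 50¢
All coins inserted, balance 50¢ < price 70¢ → REFUND 50¢

Answer: REFUNDED 50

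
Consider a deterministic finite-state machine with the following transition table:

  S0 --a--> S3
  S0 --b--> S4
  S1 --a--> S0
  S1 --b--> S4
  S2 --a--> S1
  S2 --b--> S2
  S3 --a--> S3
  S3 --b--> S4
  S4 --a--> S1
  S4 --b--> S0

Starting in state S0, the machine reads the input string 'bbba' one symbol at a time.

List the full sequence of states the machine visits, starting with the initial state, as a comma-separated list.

Answer: S0, S4, S0, S4, S1

Derivation:
Start: S0
  read 'b': S0 --b--> S4
  read 'b': S4 --b--> S0
  read 'b': S0 --b--> S4
  read 'a': S4 --a--> S1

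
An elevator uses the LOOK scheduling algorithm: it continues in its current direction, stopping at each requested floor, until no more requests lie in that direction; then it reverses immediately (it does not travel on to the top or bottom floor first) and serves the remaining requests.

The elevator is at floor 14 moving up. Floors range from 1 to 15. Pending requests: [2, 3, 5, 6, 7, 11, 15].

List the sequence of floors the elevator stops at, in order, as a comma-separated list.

Answer: 15, 11, 7, 6, 5, 3, 2

Derivation:
Current: 14, moving UP
Serve above first (ascending): [15]
Then reverse, serve below (descending): [11, 7, 6, 5, 3, 2]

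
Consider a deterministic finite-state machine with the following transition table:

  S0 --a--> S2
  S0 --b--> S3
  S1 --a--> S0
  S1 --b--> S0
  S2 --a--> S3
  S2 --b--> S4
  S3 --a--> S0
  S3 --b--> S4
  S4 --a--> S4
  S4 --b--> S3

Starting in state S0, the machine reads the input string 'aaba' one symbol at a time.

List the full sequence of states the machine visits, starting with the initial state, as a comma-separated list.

Answer: S0, S2, S3, S4, S4

Derivation:
Start: S0
  read 'a': S0 --a--> S2
  read 'a': S2 --a--> S3
  read 'b': S3 --b--> S4
  read 'a': S4 --a--> S4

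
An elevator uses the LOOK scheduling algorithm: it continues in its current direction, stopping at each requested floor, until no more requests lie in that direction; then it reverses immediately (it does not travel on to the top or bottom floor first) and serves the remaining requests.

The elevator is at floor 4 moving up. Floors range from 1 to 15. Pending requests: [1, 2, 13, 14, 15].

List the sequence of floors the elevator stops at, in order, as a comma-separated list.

Answer: 13, 14, 15, 2, 1

Derivation:
Current: 4, moving UP
Serve above first (ascending): [13, 14, 15]
Then reverse, serve below (descending): [2, 1]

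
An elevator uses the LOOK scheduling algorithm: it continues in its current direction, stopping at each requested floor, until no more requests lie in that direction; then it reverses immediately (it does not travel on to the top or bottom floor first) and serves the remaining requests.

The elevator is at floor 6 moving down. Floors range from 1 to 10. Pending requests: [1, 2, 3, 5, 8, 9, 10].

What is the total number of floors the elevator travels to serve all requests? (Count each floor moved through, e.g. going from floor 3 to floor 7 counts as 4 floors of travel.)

Answer: 14

Derivation:
Start at floor 6 moving down, LOOK stop order: [5, 3, 2, 1, 8, 9, 10]
  6 → 5: |5-6| = 1, total = 1
  5 → 3: |3-5| = 2, total = 3
  3 → 2: |2-3| = 1, total = 4
  2 → 1: |1-2| = 1, total = 5
  1 → 8: |8-1| = 7, total = 12
  8 → 9: |9-8| = 1, total = 13
  9 → 10: |10-9| = 1, total = 14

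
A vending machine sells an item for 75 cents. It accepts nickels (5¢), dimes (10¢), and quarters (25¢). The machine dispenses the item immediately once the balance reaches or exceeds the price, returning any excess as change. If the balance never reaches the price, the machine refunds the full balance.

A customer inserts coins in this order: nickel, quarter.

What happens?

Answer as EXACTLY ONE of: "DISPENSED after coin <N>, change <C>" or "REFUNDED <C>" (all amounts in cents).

Price: 75¢
Coin 1 (nickel, 5¢): balance = 5¢
Coin 2 (quarter, 25¢): balance = 30¢
All coins inserted, balance 30¢ < price 75¢ → REFUND 30¢

Answer: REFUNDED 30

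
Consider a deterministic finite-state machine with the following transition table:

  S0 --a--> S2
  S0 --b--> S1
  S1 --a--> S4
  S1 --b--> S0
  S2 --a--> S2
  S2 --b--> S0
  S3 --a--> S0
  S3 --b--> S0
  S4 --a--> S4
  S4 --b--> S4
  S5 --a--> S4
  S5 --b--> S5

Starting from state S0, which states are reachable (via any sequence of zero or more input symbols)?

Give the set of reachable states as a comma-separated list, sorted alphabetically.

BFS from S0:
  visit S0: S0--a-->S2 (new), S0--b-->S1 (new)
  visit S2: S2--a-->S2 (seen), S2--b-->S0 (seen)
  visit S1: S1--a-->S4 (new), S1--b-->S0 (seen)
  visit S4: S4--a-->S4 (seen), S4--b-->S4 (seen)

Answer: S0, S1, S2, S4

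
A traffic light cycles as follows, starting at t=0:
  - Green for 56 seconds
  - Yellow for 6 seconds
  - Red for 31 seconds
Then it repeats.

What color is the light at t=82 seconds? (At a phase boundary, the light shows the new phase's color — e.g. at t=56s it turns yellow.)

Cycle length = 56 + 6 + 31 = 93s
t = 82, phase_t = 82 mod 93 = 82
82 >= 62 → RED

Answer: red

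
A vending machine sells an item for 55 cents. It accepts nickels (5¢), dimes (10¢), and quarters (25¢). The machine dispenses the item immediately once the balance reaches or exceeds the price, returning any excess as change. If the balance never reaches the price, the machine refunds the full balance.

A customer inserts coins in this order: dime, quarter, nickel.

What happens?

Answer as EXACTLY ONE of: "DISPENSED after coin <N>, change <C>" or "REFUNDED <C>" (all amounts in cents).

Price: 55¢
Coin 1 (dime, 10¢): balance = 10¢
Coin 2 (quarter, 25¢): balance = 35¢
Coin 3 (nickel, 5¢): balance = 40¢
All coins inserted, balance 40¢ < price 55¢ → REFUND 40¢

Answer: REFUNDED 40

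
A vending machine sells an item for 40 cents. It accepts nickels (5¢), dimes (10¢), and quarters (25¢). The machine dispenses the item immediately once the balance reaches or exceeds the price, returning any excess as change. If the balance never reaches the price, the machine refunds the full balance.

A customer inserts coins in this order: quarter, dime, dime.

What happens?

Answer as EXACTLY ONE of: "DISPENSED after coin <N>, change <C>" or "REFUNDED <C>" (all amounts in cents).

Answer: DISPENSED after coin 3, change 5

Derivation:
Price: 40¢
Coin 1 (quarter, 25¢): balance = 25¢
Coin 2 (dime, 10¢): balance = 35¢
Coin 3 (dime, 10¢): balance = 45¢
  → balance >= price → DISPENSE, change = 45 - 40 = 5¢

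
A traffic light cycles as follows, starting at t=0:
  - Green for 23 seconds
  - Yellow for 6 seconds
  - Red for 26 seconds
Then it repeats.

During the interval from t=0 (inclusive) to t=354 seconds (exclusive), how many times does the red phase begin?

Answer: 6

Derivation:
Cycle = 23+6+26 = 55s
red phase starts at t = k*55 + 29 for k=0,1,2,...
Need k*55+29 < 354 → k < 5.909
k ∈ {0, ..., 5} → 6 starts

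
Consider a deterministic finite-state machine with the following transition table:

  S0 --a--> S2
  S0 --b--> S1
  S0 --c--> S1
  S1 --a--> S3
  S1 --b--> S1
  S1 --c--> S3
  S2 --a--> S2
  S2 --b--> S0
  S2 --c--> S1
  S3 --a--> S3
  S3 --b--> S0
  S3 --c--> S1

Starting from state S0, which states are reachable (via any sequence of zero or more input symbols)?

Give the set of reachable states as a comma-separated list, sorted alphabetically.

BFS from S0:
  visit S0: S0--a-->S2 (new), S0--b-->S1 (new), S0--c-->S1 (seen)
  visit S2: S2--a-->S2 (seen), S2--b-->S0 (seen), S2--c-->S1 (seen)
  visit S1: S1--a-->S3 (new), S1--b-->S1 (seen), S1--c-->S3 (seen)
  visit S3: S3--a-->S3 (seen), S3--b-->S0 (seen), S3--c-->S1 (seen)

Answer: S0, S1, S2, S3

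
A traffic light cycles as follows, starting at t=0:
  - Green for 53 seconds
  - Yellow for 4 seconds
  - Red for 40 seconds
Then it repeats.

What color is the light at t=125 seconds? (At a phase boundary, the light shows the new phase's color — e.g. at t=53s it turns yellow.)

Answer: green

Derivation:
Cycle length = 53 + 4 + 40 = 97s
t = 125, phase_t = 125 mod 97 = 28
28 < 53 (green end) → GREEN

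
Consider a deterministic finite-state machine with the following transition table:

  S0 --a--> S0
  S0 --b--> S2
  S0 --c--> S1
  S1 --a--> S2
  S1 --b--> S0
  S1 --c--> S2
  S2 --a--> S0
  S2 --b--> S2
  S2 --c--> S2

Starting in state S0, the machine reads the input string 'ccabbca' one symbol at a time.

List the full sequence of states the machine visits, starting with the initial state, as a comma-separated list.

Start: S0
  read 'c': S0 --c--> S1
  read 'c': S1 --c--> S2
  read 'a': S2 --a--> S0
  read 'b': S0 --b--> S2
  read 'b': S2 --b--> S2
  read 'c': S2 --c--> S2
  read 'a': S2 --a--> S0

Answer: S0, S1, S2, S0, S2, S2, S2, S0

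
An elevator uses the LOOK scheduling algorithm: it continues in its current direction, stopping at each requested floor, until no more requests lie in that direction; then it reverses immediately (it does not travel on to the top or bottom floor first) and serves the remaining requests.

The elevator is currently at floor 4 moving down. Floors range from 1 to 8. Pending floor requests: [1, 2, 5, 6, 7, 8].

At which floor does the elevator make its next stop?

Answer: 2

Derivation:
Current floor: 4, direction: down
Requests above: [5, 6, 7, 8]
Requests below: [1, 2]
Moving down and requests lie below → nearest below is max([1, 2]) = 2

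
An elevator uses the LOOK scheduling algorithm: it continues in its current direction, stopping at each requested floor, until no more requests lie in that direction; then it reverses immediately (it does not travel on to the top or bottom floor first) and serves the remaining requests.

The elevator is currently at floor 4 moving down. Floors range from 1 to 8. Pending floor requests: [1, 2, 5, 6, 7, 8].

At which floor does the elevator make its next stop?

Answer: 2

Derivation:
Current floor: 4, direction: down
Requests above: [5, 6, 7, 8]
Requests below: [1, 2]
Moving down and requests lie below → nearest below is max([1, 2]) = 2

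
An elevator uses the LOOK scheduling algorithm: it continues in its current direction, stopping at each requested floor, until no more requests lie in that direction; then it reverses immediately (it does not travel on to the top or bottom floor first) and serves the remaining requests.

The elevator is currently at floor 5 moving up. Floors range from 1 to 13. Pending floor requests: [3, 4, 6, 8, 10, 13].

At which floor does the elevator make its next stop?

Current floor: 5, direction: up
Requests above: [6, 8, 10, 13]
Requests below: [3, 4]
Moving up and requests lie above → nearest above is min([6, 8, 10, 13]) = 6

Answer: 6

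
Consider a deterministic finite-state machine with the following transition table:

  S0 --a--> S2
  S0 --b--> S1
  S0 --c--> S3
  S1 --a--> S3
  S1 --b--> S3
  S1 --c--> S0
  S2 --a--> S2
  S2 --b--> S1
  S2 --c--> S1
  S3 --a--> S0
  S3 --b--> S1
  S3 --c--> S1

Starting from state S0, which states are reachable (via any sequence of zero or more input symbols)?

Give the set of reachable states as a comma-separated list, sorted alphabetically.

Answer: S0, S1, S2, S3

Derivation:
BFS from S0:
  visit S0: S0--a-->S2 (new), S0--b-->S1 (new), S0--c-->S3 (new)
  visit S2: S2--a-->S2 (seen), S2--b-->S1 (seen), S2--c-->S1 (seen)
  visit S1: S1--a-->S3 (seen), S1--b-->S3 (seen), S1--c-->S0 (seen)
  visit S3: S3--a-->S0 (seen), S3--b-->S1 (seen), S3--c-->S1 (seen)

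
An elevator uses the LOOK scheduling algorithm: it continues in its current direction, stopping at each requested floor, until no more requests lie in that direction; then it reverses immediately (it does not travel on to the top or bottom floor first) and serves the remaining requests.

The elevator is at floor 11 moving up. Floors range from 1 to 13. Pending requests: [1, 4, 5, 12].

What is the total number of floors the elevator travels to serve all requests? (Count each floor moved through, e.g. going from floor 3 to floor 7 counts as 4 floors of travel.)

Answer: 12

Derivation:
Start at floor 11 moving up, LOOK stop order: [12, 5, 4, 1]
  11 → 12: |12-11| = 1, total = 1
  12 → 5: |5-12| = 7, total = 8
  5 → 4: |4-5| = 1, total = 9
  4 → 1: |1-4| = 3, total = 12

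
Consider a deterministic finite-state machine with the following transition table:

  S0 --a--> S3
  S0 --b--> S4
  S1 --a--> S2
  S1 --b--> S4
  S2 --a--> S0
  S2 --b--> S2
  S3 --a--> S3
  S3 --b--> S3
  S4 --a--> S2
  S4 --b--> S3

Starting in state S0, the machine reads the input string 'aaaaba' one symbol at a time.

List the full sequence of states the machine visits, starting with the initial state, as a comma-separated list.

Answer: S0, S3, S3, S3, S3, S3, S3

Derivation:
Start: S0
  read 'a': S0 --a--> S3
  read 'a': S3 --a--> S3
  read 'a': S3 --a--> S3
  read 'a': S3 --a--> S3
  read 'b': S3 --b--> S3
  read 'a': S3 --a--> S3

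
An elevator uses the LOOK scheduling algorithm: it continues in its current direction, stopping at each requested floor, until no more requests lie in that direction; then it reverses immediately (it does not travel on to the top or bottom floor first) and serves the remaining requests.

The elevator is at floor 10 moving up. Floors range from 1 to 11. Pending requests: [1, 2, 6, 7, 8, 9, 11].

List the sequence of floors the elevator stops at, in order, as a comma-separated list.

Answer: 11, 9, 8, 7, 6, 2, 1

Derivation:
Current: 10, moving UP
Serve above first (ascending): [11]
Then reverse, serve below (descending): [9, 8, 7, 6, 2, 1]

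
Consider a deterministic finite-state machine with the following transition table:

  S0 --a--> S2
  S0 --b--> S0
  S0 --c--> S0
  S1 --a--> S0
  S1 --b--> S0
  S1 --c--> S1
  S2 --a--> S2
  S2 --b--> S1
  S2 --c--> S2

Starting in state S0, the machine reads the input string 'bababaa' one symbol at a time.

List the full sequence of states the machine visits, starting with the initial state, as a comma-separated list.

Start: S0
  read 'b': S0 --b--> S0
  read 'a': S0 --a--> S2
  read 'b': S2 --b--> S1
  read 'a': S1 --a--> S0
  read 'b': S0 --b--> S0
  read 'a': S0 --a--> S2
  read 'a': S2 --a--> S2

Answer: S0, S0, S2, S1, S0, S0, S2, S2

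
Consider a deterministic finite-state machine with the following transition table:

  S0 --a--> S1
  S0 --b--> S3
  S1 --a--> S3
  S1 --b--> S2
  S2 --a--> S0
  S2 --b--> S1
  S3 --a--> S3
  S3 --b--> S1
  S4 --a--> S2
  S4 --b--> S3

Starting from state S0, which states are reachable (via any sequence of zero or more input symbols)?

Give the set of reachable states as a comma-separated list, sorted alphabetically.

Answer: S0, S1, S2, S3

Derivation:
BFS from S0:
  visit S0: S0--a-->S1 (new), S0--b-->S3 (new)
  visit S1: S1--a-->S3 (seen), S1--b-->S2 (new)
  visit S3: S3--a-->S3 (seen), S3--b-->S1 (seen)
  visit S2: S2--a-->S0 (seen), S2--b-->S1 (seen)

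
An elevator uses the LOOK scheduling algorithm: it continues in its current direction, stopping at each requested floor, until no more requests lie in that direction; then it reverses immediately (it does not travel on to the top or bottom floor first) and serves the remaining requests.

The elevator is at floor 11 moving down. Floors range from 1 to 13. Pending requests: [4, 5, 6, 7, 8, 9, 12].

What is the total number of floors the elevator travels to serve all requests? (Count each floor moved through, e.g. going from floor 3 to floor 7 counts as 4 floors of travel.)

Answer: 15

Derivation:
Start at floor 11 moving down, LOOK stop order: [9, 8, 7, 6, 5, 4, 12]
  11 → 9: |9-11| = 2, total = 2
  9 → 8: |8-9| = 1, total = 3
  8 → 7: |7-8| = 1, total = 4
  7 → 6: |6-7| = 1, total = 5
  6 → 5: |5-6| = 1, total = 6
  5 → 4: |4-5| = 1, total = 7
  4 → 12: |12-4| = 8, total = 15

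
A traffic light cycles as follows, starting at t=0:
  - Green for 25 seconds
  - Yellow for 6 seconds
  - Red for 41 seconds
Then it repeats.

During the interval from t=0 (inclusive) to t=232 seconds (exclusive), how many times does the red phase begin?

Answer: 3

Derivation:
Cycle = 25+6+41 = 72s
red phase starts at t = k*72 + 31 for k=0,1,2,...
Need k*72+31 < 232 → k < 2.792
k ∈ {0, ..., 2} → 3 starts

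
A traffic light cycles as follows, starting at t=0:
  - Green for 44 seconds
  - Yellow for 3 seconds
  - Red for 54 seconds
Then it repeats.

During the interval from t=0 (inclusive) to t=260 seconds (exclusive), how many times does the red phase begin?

Cycle = 44+3+54 = 101s
red phase starts at t = k*101 + 47 for k=0,1,2,...
Need k*101+47 < 260 → k < 2.109
k ∈ {0, ..., 2} → 3 starts

Answer: 3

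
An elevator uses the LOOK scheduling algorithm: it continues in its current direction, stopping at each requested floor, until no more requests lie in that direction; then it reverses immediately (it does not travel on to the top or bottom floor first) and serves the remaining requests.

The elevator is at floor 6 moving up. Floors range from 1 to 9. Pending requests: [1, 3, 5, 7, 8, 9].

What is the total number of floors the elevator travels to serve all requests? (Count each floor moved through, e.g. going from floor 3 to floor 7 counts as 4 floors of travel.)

Start at floor 6 moving up, LOOK stop order: [7, 8, 9, 5, 3, 1]
  6 → 7: |7-6| = 1, total = 1
  7 → 8: |8-7| = 1, total = 2
  8 → 9: |9-8| = 1, total = 3
  9 → 5: |5-9| = 4, total = 7
  5 → 3: |3-5| = 2, total = 9
  3 → 1: |1-3| = 2, total = 11

Answer: 11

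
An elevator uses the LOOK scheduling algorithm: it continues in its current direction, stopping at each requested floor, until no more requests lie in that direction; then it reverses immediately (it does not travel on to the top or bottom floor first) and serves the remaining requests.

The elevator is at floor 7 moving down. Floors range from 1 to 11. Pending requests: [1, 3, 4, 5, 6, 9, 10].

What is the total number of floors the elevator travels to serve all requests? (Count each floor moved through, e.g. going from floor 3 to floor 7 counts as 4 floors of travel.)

Answer: 15

Derivation:
Start at floor 7 moving down, LOOK stop order: [6, 5, 4, 3, 1, 9, 10]
  7 → 6: |6-7| = 1, total = 1
  6 → 5: |5-6| = 1, total = 2
  5 → 4: |4-5| = 1, total = 3
  4 → 3: |3-4| = 1, total = 4
  3 → 1: |1-3| = 2, total = 6
  1 → 9: |9-1| = 8, total = 14
  9 → 10: |10-9| = 1, total = 15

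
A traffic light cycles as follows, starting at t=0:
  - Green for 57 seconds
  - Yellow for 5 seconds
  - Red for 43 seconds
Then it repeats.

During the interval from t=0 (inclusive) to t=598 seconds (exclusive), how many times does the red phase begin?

Cycle = 57+5+43 = 105s
red phase starts at t = k*105 + 62 for k=0,1,2,...
Need k*105+62 < 598 → k < 5.105
k ∈ {0, ..., 5} → 6 starts

Answer: 6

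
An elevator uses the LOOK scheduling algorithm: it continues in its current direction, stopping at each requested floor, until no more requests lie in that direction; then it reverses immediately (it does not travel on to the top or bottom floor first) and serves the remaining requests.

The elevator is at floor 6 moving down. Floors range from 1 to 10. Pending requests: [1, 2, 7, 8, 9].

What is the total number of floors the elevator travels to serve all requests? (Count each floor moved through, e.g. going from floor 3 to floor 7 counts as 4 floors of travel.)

Start at floor 6 moving down, LOOK stop order: [2, 1, 7, 8, 9]
  6 → 2: |2-6| = 4, total = 4
  2 → 1: |1-2| = 1, total = 5
  1 → 7: |7-1| = 6, total = 11
  7 → 8: |8-7| = 1, total = 12
  8 → 9: |9-8| = 1, total = 13

Answer: 13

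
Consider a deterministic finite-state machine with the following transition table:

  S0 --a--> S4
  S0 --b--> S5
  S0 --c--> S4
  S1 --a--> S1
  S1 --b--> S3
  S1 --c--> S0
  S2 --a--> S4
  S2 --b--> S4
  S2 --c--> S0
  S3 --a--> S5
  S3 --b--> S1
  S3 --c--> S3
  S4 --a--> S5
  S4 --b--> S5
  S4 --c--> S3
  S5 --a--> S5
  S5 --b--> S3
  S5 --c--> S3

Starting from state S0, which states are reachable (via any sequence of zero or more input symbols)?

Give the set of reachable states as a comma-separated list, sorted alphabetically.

Answer: S0, S1, S3, S4, S5

Derivation:
BFS from S0:
  visit S0: S0--a-->S4 (new), S0--b-->S5 (new), S0--c-->S4 (seen)
  visit S4: S4--a-->S5 (seen), S4--b-->S5 (seen), S4--c-->S3 (new)
  visit S5: S5--a-->S5 (seen), S5--b-->S3 (seen), S5--c-->S3 (seen)
  visit S3: S3--a-->S5 (seen), S3--b-->S1 (new), S3--c-->S3 (seen)
  visit S1: S1--a-->S1 (seen), S1--b-->S3 (seen), S1--c-->S0 (seen)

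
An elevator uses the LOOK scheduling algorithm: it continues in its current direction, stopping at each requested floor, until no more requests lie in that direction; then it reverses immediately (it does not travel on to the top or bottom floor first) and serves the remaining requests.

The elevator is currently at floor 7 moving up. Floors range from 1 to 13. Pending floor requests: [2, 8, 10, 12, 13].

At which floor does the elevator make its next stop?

Answer: 8

Derivation:
Current floor: 7, direction: up
Requests above: [8, 10, 12, 13]
Requests below: [2]
Moving up and requests lie above → nearest above is min([8, 10, 12, 13]) = 8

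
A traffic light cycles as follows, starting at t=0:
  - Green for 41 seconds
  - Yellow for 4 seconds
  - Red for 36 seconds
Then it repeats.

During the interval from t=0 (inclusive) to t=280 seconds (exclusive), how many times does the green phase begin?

Answer: 4

Derivation:
Cycle = 41+4+36 = 81s
green phase starts at t = k*81 + 0 for k=0,1,2,...
Need k*81+0 < 280 → k < 3.457
k ∈ {0, ..., 3} → 4 starts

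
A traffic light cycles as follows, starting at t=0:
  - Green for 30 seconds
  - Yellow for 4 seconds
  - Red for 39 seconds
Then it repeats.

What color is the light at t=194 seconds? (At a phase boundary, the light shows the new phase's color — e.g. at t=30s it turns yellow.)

Cycle length = 30 + 4 + 39 = 73s
t = 194, phase_t = 194 mod 73 = 48
48 >= 34 → RED

Answer: red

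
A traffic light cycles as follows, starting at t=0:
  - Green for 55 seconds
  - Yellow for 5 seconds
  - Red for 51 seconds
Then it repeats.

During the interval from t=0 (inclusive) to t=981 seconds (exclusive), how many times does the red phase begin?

Cycle = 55+5+51 = 111s
red phase starts at t = k*111 + 60 for k=0,1,2,...
Need k*111+60 < 981 → k < 8.297
k ∈ {0, ..., 8} → 9 starts

Answer: 9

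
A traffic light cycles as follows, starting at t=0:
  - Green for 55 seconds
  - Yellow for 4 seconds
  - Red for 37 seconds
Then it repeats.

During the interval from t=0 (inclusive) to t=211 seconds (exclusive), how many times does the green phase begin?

Cycle = 55+4+37 = 96s
green phase starts at t = k*96 + 0 for k=0,1,2,...
Need k*96+0 < 211 → k < 2.198
k ∈ {0, ..., 2} → 3 starts

Answer: 3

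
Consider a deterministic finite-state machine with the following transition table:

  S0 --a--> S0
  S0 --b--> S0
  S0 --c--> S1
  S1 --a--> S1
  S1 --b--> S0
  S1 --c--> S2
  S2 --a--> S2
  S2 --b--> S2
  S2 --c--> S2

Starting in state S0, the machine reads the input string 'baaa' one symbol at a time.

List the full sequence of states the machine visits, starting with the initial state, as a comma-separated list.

Start: S0
  read 'b': S0 --b--> S0
  read 'a': S0 --a--> S0
  read 'a': S0 --a--> S0
  read 'a': S0 --a--> S0

Answer: S0, S0, S0, S0, S0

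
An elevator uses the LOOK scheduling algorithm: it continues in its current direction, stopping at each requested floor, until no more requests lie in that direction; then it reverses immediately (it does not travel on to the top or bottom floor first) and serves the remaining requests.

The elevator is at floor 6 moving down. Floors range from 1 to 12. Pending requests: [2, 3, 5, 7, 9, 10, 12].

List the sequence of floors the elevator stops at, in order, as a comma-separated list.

Current: 6, moving DOWN
Serve below first (descending): [5, 3, 2]
Then reverse, serve above (ascending): [7, 9, 10, 12]

Answer: 5, 3, 2, 7, 9, 10, 12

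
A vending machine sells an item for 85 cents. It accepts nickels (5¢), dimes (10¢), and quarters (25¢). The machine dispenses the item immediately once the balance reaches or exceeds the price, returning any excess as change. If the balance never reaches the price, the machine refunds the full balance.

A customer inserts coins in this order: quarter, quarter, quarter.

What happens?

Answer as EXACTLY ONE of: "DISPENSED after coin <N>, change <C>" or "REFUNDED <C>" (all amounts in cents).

Price: 85¢
Coin 1 (quarter, 25¢): balance = 25¢
Coin 2 (quarter, 25¢): balance = 50¢
Coin 3 (quarter, 25¢): balance = 75¢
All coins inserted, balance 75¢ < price 85¢ → REFUND 75¢

Answer: REFUNDED 75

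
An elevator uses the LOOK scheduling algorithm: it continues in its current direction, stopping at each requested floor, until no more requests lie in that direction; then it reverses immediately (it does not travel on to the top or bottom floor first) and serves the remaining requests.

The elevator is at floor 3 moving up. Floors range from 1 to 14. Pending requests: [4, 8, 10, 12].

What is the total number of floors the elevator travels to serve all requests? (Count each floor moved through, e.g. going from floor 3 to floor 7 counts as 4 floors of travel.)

Start at floor 3 moving up, LOOK stop order: [4, 8, 10, 12]
  3 → 4: |4-3| = 1, total = 1
  4 → 8: |8-4| = 4, total = 5
  8 → 10: |10-8| = 2, total = 7
  10 → 12: |12-10| = 2, total = 9

Answer: 9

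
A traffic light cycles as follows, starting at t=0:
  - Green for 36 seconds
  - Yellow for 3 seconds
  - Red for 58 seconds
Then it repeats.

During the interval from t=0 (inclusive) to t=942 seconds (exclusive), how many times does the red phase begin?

Answer: 10

Derivation:
Cycle = 36+3+58 = 97s
red phase starts at t = k*97 + 39 for k=0,1,2,...
Need k*97+39 < 942 → k < 9.309
k ∈ {0, ..., 9} → 10 starts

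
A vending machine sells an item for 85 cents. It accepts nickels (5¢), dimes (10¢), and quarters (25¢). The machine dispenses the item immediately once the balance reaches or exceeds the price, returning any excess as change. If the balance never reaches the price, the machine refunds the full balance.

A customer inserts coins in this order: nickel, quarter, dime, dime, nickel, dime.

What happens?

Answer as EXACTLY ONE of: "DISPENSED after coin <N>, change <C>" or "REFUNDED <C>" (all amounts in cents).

Answer: REFUNDED 65

Derivation:
Price: 85¢
Coin 1 (nickel, 5¢): balance = 5¢
Coin 2 (quarter, 25¢): balance = 30¢
Coin 3 (dime, 10¢): balance = 40¢
Coin 4 (dime, 10¢): balance = 50¢
Coin 5 (nickel, 5¢): balance = 55¢
Coin 6 (dime, 10¢): balance = 65¢
All coins inserted, balance 65¢ < price 85¢ → REFUND 65¢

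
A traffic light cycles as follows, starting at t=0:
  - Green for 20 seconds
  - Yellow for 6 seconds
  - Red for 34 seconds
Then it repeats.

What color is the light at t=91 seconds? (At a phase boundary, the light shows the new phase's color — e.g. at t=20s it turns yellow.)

Cycle length = 20 + 6 + 34 = 60s
t = 91, phase_t = 91 mod 60 = 31
31 >= 26 → RED

Answer: red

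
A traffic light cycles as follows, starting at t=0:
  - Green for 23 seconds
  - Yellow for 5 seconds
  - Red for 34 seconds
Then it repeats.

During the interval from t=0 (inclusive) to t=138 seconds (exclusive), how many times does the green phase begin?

Cycle = 23+5+34 = 62s
green phase starts at t = k*62 + 0 for k=0,1,2,...
Need k*62+0 < 138 → k < 2.226
k ∈ {0, ..., 2} → 3 starts

Answer: 3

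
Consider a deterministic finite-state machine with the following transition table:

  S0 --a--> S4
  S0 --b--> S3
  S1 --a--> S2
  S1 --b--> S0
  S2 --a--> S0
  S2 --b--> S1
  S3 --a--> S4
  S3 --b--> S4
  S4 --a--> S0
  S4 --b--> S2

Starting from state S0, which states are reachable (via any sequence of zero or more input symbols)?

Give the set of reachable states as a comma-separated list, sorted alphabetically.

Answer: S0, S1, S2, S3, S4

Derivation:
BFS from S0:
  visit S0: S0--a-->S4 (new), S0--b-->S3 (new)
  visit S4: S4--a-->S0 (seen), S4--b-->S2 (new)
  visit S3: S3--a-->S4 (seen), S3--b-->S4 (seen)
  visit S2: S2--a-->S0 (seen), S2--b-->S1 (new)
  visit S1: S1--a-->S2 (seen), S1--b-->S0 (seen)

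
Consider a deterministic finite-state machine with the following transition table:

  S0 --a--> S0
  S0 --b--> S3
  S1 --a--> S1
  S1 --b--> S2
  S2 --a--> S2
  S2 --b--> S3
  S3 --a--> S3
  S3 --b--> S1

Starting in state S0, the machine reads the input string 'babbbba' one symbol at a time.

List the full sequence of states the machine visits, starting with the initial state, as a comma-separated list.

Start: S0
  read 'b': S0 --b--> S3
  read 'a': S3 --a--> S3
  read 'b': S3 --b--> S1
  read 'b': S1 --b--> S2
  read 'b': S2 --b--> S3
  read 'b': S3 --b--> S1
  read 'a': S1 --a--> S1

Answer: S0, S3, S3, S1, S2, S3, S1, S1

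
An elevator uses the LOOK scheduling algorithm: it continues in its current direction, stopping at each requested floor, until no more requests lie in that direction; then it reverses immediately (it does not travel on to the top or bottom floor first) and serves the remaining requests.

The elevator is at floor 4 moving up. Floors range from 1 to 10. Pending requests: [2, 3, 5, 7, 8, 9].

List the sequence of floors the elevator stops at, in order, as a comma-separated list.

Answer: 5, 7, 8, 9, 3, 2

Derivation:
Current: 4, moving UP
Serve above first (ascending): [5, 7, 8, 9]
Then reverse, serve below (descending): [3, 2]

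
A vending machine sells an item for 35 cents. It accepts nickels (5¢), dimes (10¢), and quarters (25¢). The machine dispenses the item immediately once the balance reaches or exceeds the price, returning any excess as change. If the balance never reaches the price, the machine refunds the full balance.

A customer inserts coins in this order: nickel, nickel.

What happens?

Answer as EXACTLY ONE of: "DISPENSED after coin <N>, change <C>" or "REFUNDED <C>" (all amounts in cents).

Price: 35¢
Coin 1 (nickel, 5¢): balance = 5¢
Coin 2 (nickel, 5¢): balance = 10¢
All coins inserted, balance 10¢ < price 35¢ → REFUND 10¢

Answer: REFUNDED 10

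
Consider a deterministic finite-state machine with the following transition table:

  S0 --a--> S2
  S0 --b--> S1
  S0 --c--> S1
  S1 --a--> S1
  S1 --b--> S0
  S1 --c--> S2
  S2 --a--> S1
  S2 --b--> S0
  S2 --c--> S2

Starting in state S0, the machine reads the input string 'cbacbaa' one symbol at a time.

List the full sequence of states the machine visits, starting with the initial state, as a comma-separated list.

Answer: S0, S1, S0, S2, S2, S0, S2, S1

Derivation:
Start: S0
  read 'c': S0 --c--> S1
  read 'b': S1 --b--> S0
  read 'a': S0 --a--> S2
  read 'c': S2 --c--> S2
  read 'b': S2 --b--> S0
  read 'a': S0 --a--> S2
  read 'a': S2 --a--> S1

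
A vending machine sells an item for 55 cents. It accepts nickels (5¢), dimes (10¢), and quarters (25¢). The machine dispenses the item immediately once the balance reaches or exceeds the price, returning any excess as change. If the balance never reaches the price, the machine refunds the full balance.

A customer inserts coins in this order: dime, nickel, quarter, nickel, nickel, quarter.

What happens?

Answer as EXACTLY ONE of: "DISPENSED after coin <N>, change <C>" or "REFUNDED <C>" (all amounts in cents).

Answer: DISPENSED after coin 6, change 20

Derivation:
Price: 55¢
Coin 1 (dime, 10¢): balance = 10¢
Coin 2 (nickel, 5¢): balance = 15¢
Coin 3 (quarter, 25¢): balance = 40¢
Coin 4 (nickel, 5¢): balance = 45¢
Coin 5 (nickel, 5¢): balance = 50¢
Coin 6 (quarter, 25¢): balance = 75¢
  → balance >= price → DISPENSE, change = 75 - 55 = 20¢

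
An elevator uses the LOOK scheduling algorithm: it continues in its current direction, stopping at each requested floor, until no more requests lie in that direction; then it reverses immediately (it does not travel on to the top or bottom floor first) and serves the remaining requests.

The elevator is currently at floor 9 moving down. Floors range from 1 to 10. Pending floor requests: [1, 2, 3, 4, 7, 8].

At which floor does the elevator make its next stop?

Current floor: 9, direction: down
Requests above: []
Requests below: [1, 2, 3, 4, 7, 8]
Moving down and requests lie below → nearest below is max([1, 2, 3, 4, 7, 8]) = 8

Answer: 8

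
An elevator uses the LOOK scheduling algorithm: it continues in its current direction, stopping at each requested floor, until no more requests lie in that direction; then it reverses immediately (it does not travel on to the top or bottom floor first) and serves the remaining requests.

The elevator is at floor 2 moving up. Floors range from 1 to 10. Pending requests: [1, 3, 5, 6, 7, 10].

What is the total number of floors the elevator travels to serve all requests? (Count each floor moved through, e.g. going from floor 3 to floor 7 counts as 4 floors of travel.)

Answer: 17

Derivation:
Start at floor 2 moving up, LOOK stop order: [3, 5, 6, 7, 10, 1]
  2 → 3: |3-2| = 1, total = 1
  3 → 5: |5-3| = 2, total = 3
  5 → 6: |6-5| = 1, total = 4
  6 → 7: |7-6| = 1, total = 5
  7 → 10: |10-7| = 3, total = 8
  10 → 1: |1-10| = 9, total = 17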